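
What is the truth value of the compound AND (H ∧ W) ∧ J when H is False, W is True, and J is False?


H = False, W = True, J = False
Step 1: H ∧ W = False AND True = False
Step 2: False ∧ J = False AND False = False
AND is true only when ALL operands are true.

False


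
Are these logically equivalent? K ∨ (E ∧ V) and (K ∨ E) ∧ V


Expression 1: K ∨ (E ∧ V)
Expression 2: (K ∨ E) ∧ V
Truth table (K E V | Expr1 Expr2):
  T T T |   T     T
  T T F |   T     F   ← differ
  T F T |   T     T
  T F F |   T     F   ← differ
  F T T |   T     T
  F T F |   F     F
  F F T |   F     F
  F F F |   F     F
Counterexample: K=T, E=T, V=F gives Expr1 = T but Expr2 = F, so the expressions are NOT logically equivalent.

No


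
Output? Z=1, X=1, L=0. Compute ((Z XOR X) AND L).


Z XOR X = 1^1 = 0
0 AND 0 = 0

0


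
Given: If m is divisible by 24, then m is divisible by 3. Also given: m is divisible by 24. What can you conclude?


Modus ponens: P → Q, P ⊢ Q
P: m is divisible by 24
Q: m is divisible by 3
We have P → Q and P is true.
By modus ponens, Q must be true.

m is divisible by 3


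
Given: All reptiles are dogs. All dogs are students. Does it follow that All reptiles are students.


Premise 1: All reptiles are dogs.
Premise 2: All dogs are students.
Conclusion: All reptiles are students.
Barbara syllogism (AAA-1): All A are B, All B are C → All A are C.
Middle term (dogs) distributed in premise 2.

Valid


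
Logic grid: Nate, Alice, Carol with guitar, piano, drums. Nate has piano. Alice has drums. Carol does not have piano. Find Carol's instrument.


From clues:
  Nate → piano
  Alice → drums
By elimination, Carol gets the remaining.

guitar


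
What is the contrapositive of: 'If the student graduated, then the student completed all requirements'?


Original: If the student graduated, then the student completed all requirements
Contrapositive: If ¬Q, then ¬P
Negate Q: not (the student completed all requirements)
Negate P: not (the student graduated)

If not (the student completed all requirements), then not (the student graduated).


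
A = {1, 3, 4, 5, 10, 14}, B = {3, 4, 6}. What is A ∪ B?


A = {1, 3, 4, 5, 10, 14}
B = {3, 4, 6}
Operation: union
All elements combined: 1, 3, 4, 5, 6, 10, 14

{1, 3, 4, 5, 6, 10, 14}


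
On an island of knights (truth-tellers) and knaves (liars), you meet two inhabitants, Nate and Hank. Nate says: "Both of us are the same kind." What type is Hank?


Nate says: "Both of us are the same kind."
Case 1: Nate is a Knight (truth-teller)
  Statement is true → they ARE the same → Hank is also a Knight
Case 2: Nate is a Knave (liar)
  Statement is false → they are NOT the same → Hank is a Knight
In both cases, Hank is a Knight.

Knight


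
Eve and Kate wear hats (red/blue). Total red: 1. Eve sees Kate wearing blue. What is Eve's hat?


Total red = 1, Kate = blue
Red accounted for: 0
Remaining for Eve: 1
Eve's hat is red.

red


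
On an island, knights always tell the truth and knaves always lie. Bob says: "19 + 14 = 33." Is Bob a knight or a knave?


Statement: "19 + 14 = 33."
Actual: 19 + 14 = 33
Claimed: 33
Statement is TRUE → Bob tells the truth → Knight

Knight


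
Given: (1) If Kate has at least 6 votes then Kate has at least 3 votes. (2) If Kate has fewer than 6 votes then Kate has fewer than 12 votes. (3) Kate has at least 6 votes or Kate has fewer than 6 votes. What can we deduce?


Constructive dilemma: (P → Q) ∧ (R → S), P ∨ R ⊢ Q ∨ S
Premise 1: Kate has at least 6 votes → Kate has at least 3 votes
Premise 2: Kate has fewer than 6 votes → Kate has fewer than 12 votes
Premise 3: Kate has at least 6 votes ∨ Kate has fewer than 6 votes
Case 1: Assuming Kate has at least 6 votes, then by Premise 1, Kate has at least 3 votes.
Case 2: Assuming Kate has fewer than 6 votes, then by Premise 2, Kate has fewer than 12 votes.
Since one of Kate has at least 6 votes or Kate has fewer than 6 votes must hold, we get Kate has at least 3 votes or Kate has fewer than 12 votes.

Kate has at least 3 votes or Kate has fewer than 12 votes.


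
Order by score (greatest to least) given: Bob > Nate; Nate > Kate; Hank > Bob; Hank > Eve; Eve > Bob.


Constraints: Bob > Nate; Nate > Kate; Hank > Bob; Hank > Eve; Eve > Bob
Method: at each step, the next-highest is the one remaining person who never appears on the smaller side of a constraint between remaining people.
  Step 1: remaining {Bob, Kate, Hank, Eve, Nate}; on the smaller side: {Bob, Kate, Eve, Nate} → Hank is next (Hank > Bob; Hank > Eve).
  Step 2: remaining {Bob, Kate, Eve, Nate}; on the smaller side: {Bob, Kate, Nate} → Eve is next (Eve > Bob).
  Step 3: remaining {Bob, Kate, Nate}; on the smaller side: {Kate, Nate} → Bob is next (Bob > Nate).
  Step 4: remaining {Kate, Nate}; on the smaller side: {Kate} → Nate is next (Nate > Kate).
  Step 5: only Kate remains → lowest.
Final ranking (highest to lowest):

Hank > Eve > Bob > Nate > Kate


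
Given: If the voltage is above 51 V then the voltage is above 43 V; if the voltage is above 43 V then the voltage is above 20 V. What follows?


Hypothetical syllogism: P → Q, Q → R ⊢ P → R
Premise 1: the voltage is above 51 V → the voltage is above 43 V
Premise 2: the voltage is above 43 V → the voltage is above 20 V
Chain the implications: the middle term (the voltage is above 43 V) links the two.
Conclusion: If the voltage is above 51 V, then the voltage is above 20 V.

If the voltage is above 51 V, then the voltage is above 20 V.


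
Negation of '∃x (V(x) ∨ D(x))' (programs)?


Original: ∃x (V(x) ∨ D(x))
Rule: ¬∀→∃, ¬∃→∀, negate predicate.
Negation: ∀x (¬V(x) ∧ ¬D(x))

∀x (¬V(x) ∧ ¬D(x))


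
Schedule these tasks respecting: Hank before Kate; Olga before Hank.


Constraints: Hank before Kate; Olga before Hank
Method: repeatedly schedule the remaining task that has no remaining task required before it.
  Step 1: remaining {Olga, Hank, Kate}; every task except Olga still has a predecessor pending → schedule Olga.
  Step 2: remaining {Hank, Kate}; every task except Hank still has a predecessor pending → schedule Hank.
  Step 3: only Kate remains → schedule Kate.
Resulting order:

Olga → Hank → Kate


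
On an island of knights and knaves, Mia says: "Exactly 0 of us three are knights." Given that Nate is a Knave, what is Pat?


Mia claims exactly 0 knights among Mia, Nate, Pat.
Given: Nate is a Knave.

Case 1: Mia is a Knight (tells truth)
  Then exactly 0 of the three are knights.
  Counting Mia, Nate: 1 knight(s) so far. Need -1 more → impossible.
Case 2: Mia is a Knave (lies)
  Then the count is NOT 0.
  If Pat = Knave, count = 0 = 0 → claim would be true, contradicts lie.
  If Pat = Knight, count = 1 ≠ 0 → lie confirmed ✓

Pat is a Knight.

Knight


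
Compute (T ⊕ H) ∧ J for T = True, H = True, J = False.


T = True, H = True, J = False
Step 1: T ⊕ H = True XOR True = False
Step 2: False ∧ J = False AND False = False
XOR true when exactly one of T,H is true; then AND with J.

False


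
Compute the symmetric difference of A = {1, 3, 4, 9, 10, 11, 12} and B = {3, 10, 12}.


A = {1, 3, 4, 9, 10, 11, 12}
B = {3, 10, 12}
Operation: symmetric difference
In A only: [1, 4, 9, 11], in B only: []

{1, 4, 9, 11}


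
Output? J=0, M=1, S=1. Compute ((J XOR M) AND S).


J XOR M = 0^1 = 1
1 AND 1 = 1

1


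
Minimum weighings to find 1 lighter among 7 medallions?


Each weighing has 3 outcomes (left heavy / balance / right heavy), so k weighings distinguish at most 3^k cases; splitting into three near-equal groups achieves this.
Need 3^k ≥ 7: 3^1 = 3 < 7 ≤ 3^2 = 9
k = ⌈log₃(7)⌉ = 2

2


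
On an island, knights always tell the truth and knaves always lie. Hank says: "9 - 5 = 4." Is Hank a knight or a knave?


Statement: "9 - 5 = 4."
Actual: 9 - 5 = 4
Claimed: 4
Statement is TRUE → Hank tells the truth → Knight

Knight


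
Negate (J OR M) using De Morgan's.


De Morgan's law: ¬(P ∨ Q) ≡ ¬P ∧ ¬Q
¬(J ∨ M) = ¬J ∧ ¬M

¬J ∧ ¬M


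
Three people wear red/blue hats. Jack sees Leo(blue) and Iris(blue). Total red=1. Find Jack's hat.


Total red = 1, seen red = 0
Own red = 1 - 0 = 1
Jack's hat is red.

red


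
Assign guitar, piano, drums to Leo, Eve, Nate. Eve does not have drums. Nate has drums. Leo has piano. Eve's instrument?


From clues:
  Nate → drums
  Leo → piano
By elimination, Eve gets the remaining.

guitar


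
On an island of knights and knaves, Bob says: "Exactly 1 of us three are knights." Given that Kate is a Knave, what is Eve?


Bob claims exactly 1 knights among Bob, Kate, Eve.
Given: Kate is a Knave.

Case 1: Bob is a Knight (tells truth)
  Then exactly 1 of the three are knights.
  Counting Bob, Kate: 1 knight(s) so far. Need 0 more → Eve = Knave.
Case 2: Bob is a Knave (lies)
  Then the count is NOT 1.
  If Eve = Knight, count = 1 = 1 → claim would be true, contradicts lie.
  If Eve = Knave, count = 0 ≠ 1 → lie confirmed ✓

Eve is a Knave.

Knave


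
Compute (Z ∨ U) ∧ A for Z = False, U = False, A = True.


Z = False, U = False, A = True
Step 1: Z ∨ U = False OR False = False
Step 2: False ∧ A = False AND True = False
OR is true when at least one operand is true; AND requires both.

False


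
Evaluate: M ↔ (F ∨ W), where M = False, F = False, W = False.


M = False, F = False, W = False
Step 1: F ∨ W = False OR False = False
Step 2: M ↔ (False): true when both sides have same truth value.
Result: False ↔ False = True

True


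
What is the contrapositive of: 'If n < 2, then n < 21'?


Original: If n < 2, then n < 21
Contrapositive: If ¬Q, then ¬P
Negate Q: not (n < 21)
Negate P: not (n < 2)

If not (n < 21), then not (n < 2).


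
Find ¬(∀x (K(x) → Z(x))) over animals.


Original: ∀x (K(x) → Z(x))
Rule: ¬∀→∃, ¬∃→∀, negate predicate.
Negation: ∃x (K(x) ∧ ¬Z(x))

∃x (K(x) ∧ ¬Z(x))


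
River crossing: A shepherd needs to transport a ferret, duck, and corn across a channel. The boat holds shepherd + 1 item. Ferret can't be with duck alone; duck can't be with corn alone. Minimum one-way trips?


1. shepherd+duck → 2. shepherd ← 3. shepherd+ferret → 4. shepherd+duck ← 5. shepherd+corn → 6. shepherd ← 7. shepherd+duck →
Minimum trips = 7

7


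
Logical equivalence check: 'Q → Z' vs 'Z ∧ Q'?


Expression 1: Q → Z
Expression 2: Z ∧ Q
Truth table (Q Z | Expr1 Expr2):
  T T |   T     T
  T F |   F     F
  F T |   T     F   ← differ
  F F |   T     F   ← differ
Counterexample: Q=F, Z=T gives Expr1 = T but Expr2 = F, so the expressions are NOT logically equivalent.

No


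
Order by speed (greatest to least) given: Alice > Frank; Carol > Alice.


Constraints: Alice > Frank; Carol > Alice
Method: at each step, the next-highest is the one remaining person who never appears on the smaller side of a constraint between remaining people.
  Step 1: remaining {Carol, Alice, Frank}; on the smaller side: {Alice, Frank} → Carol is next (Carol > Alice).
  Step 2: remaining {Alice, Frank}; on the smaller side: {Frank} → Alice is next (Alice > Frank).
  Step 3: only Frank remains → lowest.
Final ranking (highest to lowest):

Carol > Alice > Frank


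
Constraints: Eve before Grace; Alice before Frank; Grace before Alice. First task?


Constraints: Eve before Grace; Alice before Frank; Grace before Alice
The first task can have nothing scheduled before it, so it must never appear on the right of a 'before'.
Tasks appearing after some 'before': Grace, Frank, Alice.
The only task not in that list is Eve → it is first.

Eve


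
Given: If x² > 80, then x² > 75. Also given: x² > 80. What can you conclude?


Modus ponens: P → Q, P ⊢ Q
P: x² > 80
Q: x² > 75
We have P → Q and P is true.
By modus ponens, Q must be true.

x² > 75


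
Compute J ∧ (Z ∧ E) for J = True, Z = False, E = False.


J = True, Z = False, E = False
Step 1: Z ∧ E = False AND False = False
Step 2: J ∧ False = True AND False = False
AND is true only when ALL operands are true.

False


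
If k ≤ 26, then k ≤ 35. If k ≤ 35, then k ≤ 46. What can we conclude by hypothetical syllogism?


Hypothetical syllogism: P → Q, Q → R ⊢ P → R
Premise 1: k ≤ 26 → k ≤ 35
Premise 2: k ≤ 35 → k ≤ 46
Chain the implications: the middle term (k ≤ 35) links the two.
Conclusion: If k ≤ 26, then k ≤ 46.

If k ≤ 26, then k ≤ 46.


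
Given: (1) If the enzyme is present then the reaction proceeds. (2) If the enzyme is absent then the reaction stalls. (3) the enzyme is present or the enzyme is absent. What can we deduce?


Constructive dilemma: (P → Q) ∧ (R → S), P ∨ R ⊢ Q ∨ S
Premise 1: the enzyme is present → the reaction proceeds
Premise 2: the enzyme is absent → the reaction stalls
Premise 3: the enzyme is present ∨ the enzyme is absent
Case 1: Assuming the enzyme is present, then by Premise 1, the reaction proceeds.
Case 2: Assuming the enzyme is absent, then by Premise 2, the reaction stalls.
Since one of the enzyme is present or the enzyme is absent must hold, we get the reaction proceeds or the reaction stalls.

The reaction proceeds or the reaction stalls.


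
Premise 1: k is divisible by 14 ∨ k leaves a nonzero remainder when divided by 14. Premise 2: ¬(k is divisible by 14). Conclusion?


Disjunctive syllogism: P ∨ Q, ¬P ⊢ Q
Disjunction: k is divisible by 14 ∨ k leaves a nonzero remainder when divided by 14
We know it is not the case that k is divisible by 14.
By disjunctive syllogism, the other disjunct must be true.

k leaves a nonzero remainder when divided by 14


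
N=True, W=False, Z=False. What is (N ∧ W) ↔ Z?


N = True, W = False, Z = False
Expression: (N ∧ W) ↔ Z
Step 1: N ∧ W = True AND False = False
Step 2: (False) ↔ Z = (False iff False) = True

True


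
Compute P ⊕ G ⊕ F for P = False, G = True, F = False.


P = False, G = True, F = False
Step 1: P ⊕ G = False XOR True = True
Step 2: True ⊕ F = True XOR False = True
XOR is true when an odd number of operands are true.

True


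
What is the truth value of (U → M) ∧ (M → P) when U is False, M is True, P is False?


U = False, M = True, P = False
Step 1: U → M is false only when U=True and M=False. Result: True
Step 2: M → P is false only when M=True and P=False. Result: False
Step 3: True ∧ False = False

False


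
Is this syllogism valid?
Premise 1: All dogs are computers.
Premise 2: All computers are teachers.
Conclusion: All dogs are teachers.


Premise 1: All dogs are computers.
Premise 2: All computers are teachers.
Conclusion: All dogs are teachers.
Barbara syllogism (AAA-1): All A are B, All B are C → All A are C.
Middle term (computers) distributed in premise 2.

Valid


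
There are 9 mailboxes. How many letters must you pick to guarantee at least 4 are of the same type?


Pigeonhole: to guarantee k in one of n categories, need (k-1)×n + 1.
k = 4, n = 9
Minimum = (4-1) × 9 + 1 = 3 × 9 + 1

28


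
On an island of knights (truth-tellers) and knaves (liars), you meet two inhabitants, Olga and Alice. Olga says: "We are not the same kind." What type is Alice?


Olga says: "We are not the same kind."
Case 1: Olga is a Knight (truth-teller)
  Statement is true → they ARE different → Alice is a Knave
Case 2: Olga is a Knave (liar)
  Statement is false → they are NOT different → Alice is a Knave
In both cases, Alice is a Knave.

Knave


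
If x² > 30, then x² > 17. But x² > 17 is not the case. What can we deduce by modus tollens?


Modus tollens: P → Q, ¬Q ⊢ ¬P
P: x² > 30
Q: x² > 17
We have P → Q and Q is false.
By modus tollens, P must be false.

It is not the case that x² > 30


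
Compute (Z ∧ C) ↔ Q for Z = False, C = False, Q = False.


Z = False, C = False, Q = False
Step 1: Z ∧ C = False AND False = False
Step 2: (False) ↔ Q: true when both sides have same truth value.
Result: False ↔ False = True

True


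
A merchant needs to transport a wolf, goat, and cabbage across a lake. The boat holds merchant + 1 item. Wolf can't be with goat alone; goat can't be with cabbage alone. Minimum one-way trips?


1. merchant+goat → 2. merchant ← 3. merchant+wolf → 4. merchant+goat ← 5. merchant+cabbage → 6. merchant ← 7. merchant+goat →
Minimum trips = 7

7


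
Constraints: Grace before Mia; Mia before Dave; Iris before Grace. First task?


Constraints: Grace before Mia; Mia before Dave; Iris before Grace
The first task can have nothing scheduled before it, so it must never appear on the right of a 'before'.
Tasks appearing after some 'before': Mia, Dave, Grace.
The only task not in that list is Iris → it is first.

Iris


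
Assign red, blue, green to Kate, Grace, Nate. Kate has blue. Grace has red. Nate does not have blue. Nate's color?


From clues:
  Kate → blue
  Grace → red
By elimination, Nate gets the remaining.

green


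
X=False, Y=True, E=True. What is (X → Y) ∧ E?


X = False, Y = True, E = True
Expression: (X → Y) ∧ E
Step 1: X → Y = False → True (false only if X=True, Y=False) = True
Step 2: (True) ∧ E = True AND True = True

True


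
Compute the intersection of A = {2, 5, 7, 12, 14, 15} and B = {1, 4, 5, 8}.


A = {2, 5, 7, 12, 14, 15}
B = {1, 4, 5, 8}
Operation: intersection
Elements in both: 5

{5}


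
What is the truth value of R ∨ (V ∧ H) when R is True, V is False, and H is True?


R = True, V = False, H = True
Step 1: V ∧ H = False AND True = False
Step 2: R ∨ False = True OR False = True
AND evaluated first (higher precedence); then OR applied.

True


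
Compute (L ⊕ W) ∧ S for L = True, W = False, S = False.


L = True, W = False, S = False
Step 1: L ⊕ W = True XOR False = True
Step 2: True ∧ S = True AND False = False
XOR true when exactly one of L,W is true; then AND with S.

False


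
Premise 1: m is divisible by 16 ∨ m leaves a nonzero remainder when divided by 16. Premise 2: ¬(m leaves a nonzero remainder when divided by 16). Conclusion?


Disjunctive syllogism: P ∨ Q, ¬P ⊢ Q
Disjunction: m is divisible by 16 ∨ m leaves a nonzero remainder when divided by 16
We know it is not the case that m leaves a nonzero remainder when divided by 16.
By disjunctive syllogism, the other disjunct must be true.

m is divisible by 16


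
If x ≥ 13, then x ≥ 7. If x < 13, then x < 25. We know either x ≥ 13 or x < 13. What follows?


Constructive dilemma: (P → Q) ∧ (R → S), P ∨ R ⊢ Q ∨ S
Premise 1: x ≥ 13 → x ≥ 7
Premise 2: x < 13 → x < 25
Premise 3: x ≥ 13 ∨ x < 13
Case 1: Assuming x ≥ 13, then by Premise 1, x ≥ 7.
Case 2: Assuming x < 13, then by Premise 2, x < 25.
Since one of x ≥ 13 or x < 13 must hold, we get x ≥ 7 or x < 25.

x ≥ 7 or x < 25.


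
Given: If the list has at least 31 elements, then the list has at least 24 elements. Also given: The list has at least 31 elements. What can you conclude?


Modus ponens: P → Q, P ⊢ Q
P: the list has at least 31 elements
Q: the list has at least 24 elements
We have P → Q and P is true.
By modus ponens, Q must be true.

The list has at least 24 elements


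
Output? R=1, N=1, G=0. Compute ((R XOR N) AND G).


R XOR N = 1^1 = 0
0 AND 0 = 0

0


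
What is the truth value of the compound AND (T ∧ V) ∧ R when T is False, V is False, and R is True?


T = False, V = False, R = True
Step 1: T ∧ V = False AND False = False
Step 2: False ∧ R = False AND True = False
AND is true only when ALL operands are true.

False


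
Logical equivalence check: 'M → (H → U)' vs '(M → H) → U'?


Expression 1: M → (H → U)
Expression 2: (M → H) → U
Truth table (M H U | Expr1 Expr2):
  T T T |   T     T
  T T F |   F     F
  T F T |   T     T
  T F F |   T     T
  F T T |   T     T
  F T F |   T     F   ← differ
  F F T |   T     T
  F F F |   T     F   ← differ
Counterexample: M=F, H=T, U=F gives Expr1 = T but Expr2 = F, so the expressions are NOT logically equivalent.

No


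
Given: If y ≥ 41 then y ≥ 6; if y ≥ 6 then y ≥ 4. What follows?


Hypothetical syllogism: P → Q, Q → R ⊢ P → R
Premise 1: y ≥ 41 → y ≥ 6
Premise 2: y ≥ 6 → y ≥ 4
Chain the implications: the middle term (y ≥ 6) links the two.
Conclusion: If y ≥ 41, then y ≥ 4.

If y ≥ 41, then y ≥ 4.


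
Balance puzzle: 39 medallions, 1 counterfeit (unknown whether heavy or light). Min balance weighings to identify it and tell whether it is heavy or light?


Let n = 39. 78 possibilities (n medallions × lighter/heavier); each weighing has 3 outcomes.
Bound for k weighings: say the first weighing puts j medallions on each pan. If it tips, the 2j weighed medallions remain suspects (each with a known direction) and k-1 weighings give 3^(k-1) outcomes; 3^(k-1) is odd, so 2j ≤ 3^(k-1) - 1. If it balances, the n - 2j unweighed medallions remain with direction unknown: 2(n - 2j) ≤ 3^(k-1) - 1 by the same parity argument. Adding, n ≤ (3^(k-1) - 1) + (3^(k-1) - 1)/2 = (3^k - 3)/2, and the classical three-group strategy achieves this (3 medallions in 2 weighings, 12 in 3, 39 in 4, 120 in 5).
So we need the smallest k with (3^k - 3)/2 ≥ 39.
k = 3: (3^3 - 3)/2 = 12 < 39 ✗
k = 4: (3^4 - 3)/2 = 39 ≥ 39 ✓

4


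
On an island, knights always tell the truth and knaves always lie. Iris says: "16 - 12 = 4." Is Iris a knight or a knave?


Statement: "16 - 12 = 4."
Actual: 16 - 12 = 4
Claimed: 4
Statement is TRUE → Iris tells the truth → Knight

Knight


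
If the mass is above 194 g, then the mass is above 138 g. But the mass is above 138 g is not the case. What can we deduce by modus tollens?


Modus tollens: P → Q, ¬Q ⊢ ¬P
P: the mass is above 194 g
Q: the mass is above 138 g
We have P → Q and Q is false.
By modus tollens, P must be false.

It is not the case that the mass is above 194 g


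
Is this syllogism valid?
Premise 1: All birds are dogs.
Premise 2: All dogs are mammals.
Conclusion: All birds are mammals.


Premise 1: All birds are dogs.
Premise 2: All dogs are mammals.
Conclusion: All birds are mammals.
Barbara syllogism (AAA-1): All A are B, All B are C → All A are C.
Middle term (dogs) distributed in premise 2.

Valid


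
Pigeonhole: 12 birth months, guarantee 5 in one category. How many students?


Pigeonhole: to guarantee k in one of n categories, need (k-1)×n + 1.
k = 5, n = 12
Minimum = (5-1) × 12 + 1 = 4 × 12 + 1

49


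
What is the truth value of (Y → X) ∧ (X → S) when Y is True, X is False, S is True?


Y = True, X = False, S = True
Step 1: Y → X is false only when Y=True and X=False. Result: False
Step 2: X → S is false only when X=True and S=False. Result: True
Step 3: False ∧ True = False

False


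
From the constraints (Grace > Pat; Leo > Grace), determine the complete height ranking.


Constraints: Grace > Pat; Leo > Grace
Method: at each step, the next-highest is the one remaining person who never appears on the smaller side of a constraint between remaining people.
  Step 1: remaining {Leo, Pat, Grace}; on the smaller side: {Pat, Grace} → Leo is next (Leo > Grace).
  Step 2: remaining {Pat, Grace}; on the smaller side: {Pat} → Grace is next (Grace > Pat).
  Step 3: only Pat remains → lowest.
Final ranking (highest to lowest):

Leo > Grace > Pat


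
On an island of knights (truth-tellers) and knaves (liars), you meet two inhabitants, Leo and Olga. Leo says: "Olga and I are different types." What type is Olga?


Leo says: "Olga and I are different types."
Case 1: Leo is a Knight (truth-teller)
  Statement is true → they ARE different → Olga is a Knave
Case 2: Leo is a Knave (liar)
  Statement is false → they are NOT different → Olga is a Knave
In both cases, Olga is a Knave.

Knave


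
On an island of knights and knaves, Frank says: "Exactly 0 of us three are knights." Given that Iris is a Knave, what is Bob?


Frank claims exactly 0 knights among Frank, Iris, Bob.
Given: Iris is a Knave.

Case 1: Frank is a Knight (tells truth)
  Then exactly 0 of the three are knights.
  Counting Frank, Iris: 1 knight(s) so far. Need -1 more → impossible.
Case 2: Frank is a Knave (lies)
  Then the count is NOT 0.
  If Bob = Knave, count = 0 = 0 → claim would be true, contradicts lie.
  If Bob = Knight, count = 1 ≠ 0 → lie confirmed ✓

Bob is a Knight.

Knight


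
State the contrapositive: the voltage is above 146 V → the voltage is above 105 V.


Original: If the voltage is above 146 V, then the voltage is above 105 V
Contrapositive: If ¬Q, then ¬P
Negate Q: not (the voltage is above 105 V)
Negate P: not (the voltage is above 146 V)

If not (the voltage is above 105 V), then not (the voltage is above 146 V).


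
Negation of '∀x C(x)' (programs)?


Original: ∀x C(x)
Rule: ¬∀→∃, ¬∃→∀, negate predicate.
Negation: ∃x ¬C(x)

∃x ¬C(x)


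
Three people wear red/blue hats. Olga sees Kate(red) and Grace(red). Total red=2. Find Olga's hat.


Total red = 2, seen red = 2
Own red = 2 - 2 = 0
Olga's hat is blue.

blue


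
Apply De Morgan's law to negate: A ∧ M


De Morgan's law: ¬(P ∧ Q) ≡ ¬P ∨ ¬Q
¬(A ∧ M) = ¬A ∨ ¬M

¬A ∨ ¬M


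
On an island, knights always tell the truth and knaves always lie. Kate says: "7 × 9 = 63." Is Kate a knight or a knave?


Statement: "7 × 9 = 63."
Actual: 7 × 9 = 63
Claimed: 63
Statement is TRUE → Kate tells the truth → Knight

Knight


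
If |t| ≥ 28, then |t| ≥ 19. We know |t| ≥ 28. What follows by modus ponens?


Modus ponens: P → Q, P ⊢ Q
P: |t| ≥ 28
Q: |t| ≥ 19
We have P → Q and P is true.
By modus ponens, Q must be true.

|t| ≥ 19


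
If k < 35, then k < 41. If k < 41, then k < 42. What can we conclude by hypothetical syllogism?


Hypothetical syllogism: P → Q, Q → R ⊢ P → R
Premise 1: k < 35 → k < 41
Premise 2: k < 41 → k < 42
Chain the implications: the middle term (k < 41) links the two.
Conclusion: If k < 35, then k < 42.

If k < 35, then k < 42.


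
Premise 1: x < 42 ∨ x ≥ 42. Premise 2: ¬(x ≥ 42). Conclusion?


Disjunctive syllogism: P ∨ Q, ¬P ⊢ Q
Disjunction: x < 42 ∨ x ≥ 42
We know it is not the case that x ≥ 42.
By disjunctive syllogism, the other disjunct must be true.

x < 42


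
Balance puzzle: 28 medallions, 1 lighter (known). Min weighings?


Each weighing has 3 outcomes (left heavy / balance / right heavy), so k weighings distinguish at most 3^k cases; splitting into three near-equal groups achieves this.
Need 3^k ≥ 28: 3^3 = 27 < 28 ≤ 3^4 = 81
k = ⌈log₃(28)⌉ = 4

4


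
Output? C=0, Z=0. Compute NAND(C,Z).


C AND Z = 0
NOT(0) = 1

1


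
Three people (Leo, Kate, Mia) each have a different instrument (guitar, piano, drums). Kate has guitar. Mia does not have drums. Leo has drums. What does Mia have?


From clues:
  Kate → guitar
  Leo → drums
By elimination, Mia gets the remaining.

piano


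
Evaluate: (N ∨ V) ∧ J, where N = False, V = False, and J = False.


N = False, V = False, J = False
Step 1: N ∨ V = False OR False = False
Step 2: False ∧ J = False AND False = False
OR is true when at least one operand is true; AND requires both.

False


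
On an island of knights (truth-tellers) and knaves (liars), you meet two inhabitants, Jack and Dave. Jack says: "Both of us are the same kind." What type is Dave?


Jack says: "Both of us are the same kind."
Case 1: Jack is a Knight (truth-teller)
  Statement is true → they ARE the same → Dave is also a Knight
Case 2: Jack is a Knave (liar)
  Statement is false → they are NOT the same → Dave is a Knight
In both cases, Dave is a Knight.

Knight


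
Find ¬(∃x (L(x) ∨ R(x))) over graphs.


Original: ∃x (L(x) ∨ R(x))
Rule: ¬∀→∃, ¬∃→∀, negate predicate.
Negation: ∀x (¬L(x) ∧ ¬R(x))

∀x (¬L(x) ∧ ¬R(x))


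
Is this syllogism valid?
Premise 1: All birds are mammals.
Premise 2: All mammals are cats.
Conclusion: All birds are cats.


Premise 1: All birds are mammals.
Premise 2: All mammals are cats.
Conclusion: All birds are cats.
Barbara syllogism (AAA-1): All A are B, All B are C → All A are C.
Middle term (mammals) distributed in premise 2.

Valid


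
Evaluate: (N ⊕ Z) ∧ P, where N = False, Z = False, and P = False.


N = False, Z = False, P = False
Step 1: N ⊕ Z = False XOR False = False
Step 2: False ∧ P = False AND False = False
XOR true when exactly one of N,Z is true; then AND with P.

False


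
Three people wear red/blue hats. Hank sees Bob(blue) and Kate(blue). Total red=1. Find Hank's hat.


Total red = 1, seen red = 0
Own red = 1 - 0 = 1
Hank's hat is red.

red


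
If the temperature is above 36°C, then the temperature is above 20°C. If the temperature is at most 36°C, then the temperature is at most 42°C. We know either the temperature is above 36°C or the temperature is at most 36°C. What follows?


Constructive dilemma: (P → Q) ∧ (R → S), P ∨ R ⊢ Q ∨ S
Premise 1: the temperature is above 36°C → the temperature is above 20°C
Premise 2: the temperature is at most 36°C → the temperature is at most 42°C
Premise 3: the temperature is above 36°C ∨ the temperature is at most 36°C
Case 1: Assuming the temperature is above 36°C, then by Premise 1, the temperature is above 20°C.
Case 2: Assuming the temperature is at most 36°C, then by Premise 2, the temperature is at most 42°C.
Since one of the temperature is above 36°C or the temperature is at most 36°C must hold, we get the temperature is above 20°C or the temperature is at most 42°C.

The temperature is above 20°C or the temperature is at most 42°C.


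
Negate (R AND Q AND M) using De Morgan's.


De Morgan's law: ¬(P ∧ Q ∧ R) ≡ ¬P ∨ ¬Q ∨ ¬R
¬(R ∧ Q ∧ M) = ¬R ∨ ¬Q ∨ ¬M

¬R ∨ ¬Q ∨ ¬M


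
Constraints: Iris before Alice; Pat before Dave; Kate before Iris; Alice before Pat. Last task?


Constraints: Iris before Alice; Pat before Dave; Kate before Iris; Alice before Pat
The last task can have nothing scheduled after it, so it must never appear on the left of a 'before'.
Tasks appearing before some other task: Iris, Pat, Kate, Alice.
The only task not in that list is Dave → it is last.

Dave


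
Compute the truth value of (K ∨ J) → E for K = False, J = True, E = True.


K = False, J = True, E = True
Step 1: K ∨ J = False OR True = True
Step 2: (True) → E: false only when antecedent=True and E=False.
Result: True

True


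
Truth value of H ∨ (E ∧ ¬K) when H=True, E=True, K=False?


H = True, E = True, K = False
Expression: H ∨ (E ∧ ¬K)
Step 1: ¬K = NOT False = True
Step 2: E ∧ ¬K = True AND True = True
Step 3: H ∨ (True) = True OR True = True

True


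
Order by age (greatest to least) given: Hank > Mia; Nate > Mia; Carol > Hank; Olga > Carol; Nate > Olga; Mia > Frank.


Constraints: Hank > Mia; Nate > Mia; Carol > Hank; Olga > Carol; Nate > Olga; Mia > Frank
Method: at each step, the next-highest is the one remaining person who never appears on the smaller side of a constraint between remaining people.
  Step 1: remaining {Nate, Frank, Hank, Olga, Carol, Mia}; on the smaller side: {Frank, Hank, Olga, Carol, Mia} → Nate is next (Nate > Mia; Nate > Olga).
  Step 2: remaining {Frank, Hank, Olga, Carol, Mia}; on the smaller side: {Frank, Hank, Carol, Mia} → Olga is next (Olga > Carol).
  Step 3: remaining {Frank, Hank, Carol, Mia}; on the smaller side: {Frank, Hank, Mia} → Carol is next (Carol > Hank).
  Step 4: remaining {Frank, Hank, Mia}; on the smaller side: {Frank, Mia} → Hank is next (Hank > Mia).
  Step 5: remaining {Frank, Mia}; on the smaller side: {Frank} → Mia is next (Mia > Frank).
  Step 6: only Frank remains → lowest.
Final ranking (highest to lowest):

Nate > Olga > Carol > Hank > Mia > Frank


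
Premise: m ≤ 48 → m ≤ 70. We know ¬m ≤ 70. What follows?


Modus tollens: P → Q, ¬Q ⊢ ¬P
P: m ≤ 48
Q: m ≤ 70
We have P → Q and Q is false.
By modus tollens, P must be false.

It is not the case that m ≤ 48


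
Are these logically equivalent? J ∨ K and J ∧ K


Expression 1: J ∨ K
Expression 2: J ∧ K
Truth table (J K | Expr1 Expr2):
  T T |   T     T
  T F |   T     F   ← differ
  F T |   T     F   ← differ
  F F |   F     F
Counterexample: J=T, K=F gives Expr1 = T but Expr2 = F, so the expressions are NOT logically equivalent.

No


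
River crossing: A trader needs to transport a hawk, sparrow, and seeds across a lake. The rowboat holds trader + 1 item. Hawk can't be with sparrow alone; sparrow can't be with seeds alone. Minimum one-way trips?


1. trader+sparrow → 2. trader ← 3. trader+hawk → 4. trader+sparrow ← 5. trader+seeds → 6. trader ← 7. trader+sparrow →
Minimum trips = 7

7


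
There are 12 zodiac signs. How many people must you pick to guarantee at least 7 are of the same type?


Pigeonhole: to guarantee k in one of n categories, need (k-1)×n + 1.
k = 7, n = 12
Minimum = (7-1) × 12 + 1 = 6 × 12 + 1

73


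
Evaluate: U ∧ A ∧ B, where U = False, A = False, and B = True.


U = False, A = False, B = True
Step 1: U ∧ A = False AND False = False
Step 2: (False) ∧ B = (False) AND True = False
AND is true only when ALL operands are true.

False


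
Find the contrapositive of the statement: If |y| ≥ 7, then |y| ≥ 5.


Original: If |y| ≥ 7, then |y| ≥ 5
Contrapositive: If ¬Q, then ¬P
Negate Q: not (|y| ≥ 5)
Negate P: not (|y| ≥ 7)

If not (|y| ≥ 5), then not (|y| ≥ 7).


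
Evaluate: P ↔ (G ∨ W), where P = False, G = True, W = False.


P = False, G = True, W = False
Step 1: G ∨ W = True OR False = True
Step 2: P ↔ (True): true when both sides have same truth value.
Result: False ↔ True = False

False


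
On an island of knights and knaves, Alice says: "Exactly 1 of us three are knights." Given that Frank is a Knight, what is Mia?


Alice claims exactly 1 knights among Alice, Frank, Mia.
Given: Frank is a Knight.

Case 1: Alice is a Knight (tells truth)
  Then exactly 1 of the three are knights.
  Counting Alice, Frank: 2 knight(s) so far. Need -1 more → impossible.
Case 2: Alice is a Knave (lies)
  Then the count is NOT 1.
  If Mia = Knave, count = 1 = 1 → claim would be true, contradicts lie.
  If Mia = Knight, count = 2 ≠ 1 → lie confirmed ✓

Mia is a Knight.

Knight


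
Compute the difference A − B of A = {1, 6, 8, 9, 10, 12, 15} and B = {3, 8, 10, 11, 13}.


A = {1, 6, 8, 9, 10, 12, 15}
B = {3, 8, 10, 11, 13}
Operation: difference A − B
In A but not B: 1, 6, 9, 12, 15

{1, 6, 9, 12, 15}


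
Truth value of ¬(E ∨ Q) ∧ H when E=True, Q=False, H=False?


E = True, Q = False, H = False
Expression: ¬(E ∨ Q) ∧ H
Step 1: E ∨ Q = True OR False = True
Step 2: ¬(E ∨ Q) = NOT True = False
Step 3: (False) ∧ H = False AND False = False

False


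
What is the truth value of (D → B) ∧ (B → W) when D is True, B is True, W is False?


D = True, B = True, W = False
Step 1: D → B is false only when D=True and B=False. Result: True
Step 2: B → W is false only when B=True and W=False. Result: False
Step 3: True ∧ False = False

False


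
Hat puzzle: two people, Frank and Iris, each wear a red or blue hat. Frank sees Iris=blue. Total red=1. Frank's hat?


Total red = 1, Iris = blue
Red accounted for: 0
Remaining for Frank: 1
Frank's hat is red.

red


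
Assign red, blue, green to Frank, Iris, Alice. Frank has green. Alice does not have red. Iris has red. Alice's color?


From clues:
  Iris → red
  Frank → green
By elimination, Alice gets the remaining.

blue


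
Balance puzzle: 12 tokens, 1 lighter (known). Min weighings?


Each weighing has 3 outcomes (left heavy / balance / right heavy), so k weighings distinguish at most 3^k cases; splitting into three near-equal groups achieves this.
Need 3^k ≥ 12: 3^2 = 9 < 12 ≤ 3^3 = 27
k = ⌈log₃(12)⌉ = 3

3


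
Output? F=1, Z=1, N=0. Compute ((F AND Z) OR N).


F AND Z = 1&1 = 1
1 OR 0 = 1

1


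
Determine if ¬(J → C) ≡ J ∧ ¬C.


Expression 1: ¬(J → C)
Expression 2: J ∧ ¬C
Truth table (J C | Expr1 Expr2):
  T T |   F     F
  T F |   T     T
  F T |   F     F
  F F |   F     F
All 4 rows agree, so the expressions are logically equivalent.

Yes


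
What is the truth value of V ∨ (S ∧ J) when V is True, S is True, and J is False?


V = True, S = True, J = False
Step 1: S ∧ J = True AND False = False
Step 2: V ∨ False = True OR False = True
AND evaluated first (higher precedence); then OR applied.

True


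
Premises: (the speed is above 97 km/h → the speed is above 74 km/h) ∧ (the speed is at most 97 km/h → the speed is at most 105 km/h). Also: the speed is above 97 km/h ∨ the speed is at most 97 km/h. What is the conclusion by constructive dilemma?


Constructive dilemma: (P → Q) ∧ (R → S), P ∨ R ⊢ Q ∨ S
Premise 1: the speed is above 97 km/h → the speed is above 74 km/h
Premise 2: the speed is at most 97 km/h → the speed is at most 105 km/h
Premise 3: the speed is above 97 km/h ∨ the speed is at most 97 km/h
Case 1: Assuming the speed is above 97 km/h, then by Premise 1, the speed is above 74 km/h.
Case 2: Assuming the speed is at most 97 km/h, then by Premise 2, the speed is at most 105 km/h.
Since one of the speed is above 97 km/h or the speed is at most 97 km/h must hold, we get the speed is above 74 km/h or the speed is at most 105 km/h.

The speed is above 74 km/h or the speed is at most 105 km/h.


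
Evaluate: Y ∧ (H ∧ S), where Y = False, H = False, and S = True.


Y = False, H = False, S = True
Step 1: H ∧ S = False AND True = False
Step 2: Y ∧ False = False AND False = False
AND is true only when ALL operands are true.

False


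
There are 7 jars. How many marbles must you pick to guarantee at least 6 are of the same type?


Pigeonhole: to guarantee k in one of n categories, need (k-1)×n + 1.
k = 6, n = 7
Minimum = (6-1) × 7 + 1 = 5 × 7 + 1

36


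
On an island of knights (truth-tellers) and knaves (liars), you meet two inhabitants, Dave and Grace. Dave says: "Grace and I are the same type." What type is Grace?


Dave says: "Grace and I are the same type."
Case 1: Dave is a Knight (truth-teller)
  Statement is true → they ARE the same → Grace is also a Knight
Case 2: Dave is a Knave (liar)
  Statement is false → they are NOT the same → Grace is a Knight
In both cases, Grace is a Knight.

Knight


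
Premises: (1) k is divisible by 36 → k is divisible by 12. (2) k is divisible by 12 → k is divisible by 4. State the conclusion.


Hypothetical syllogism: P → Q, Q → R ⊢ P → R
Premise 1: k is divisible by 36 → k is divisible by 12
Premise 2: k is divisible by 12 → k is divisible by 4
Chain the implications: the middle term (k is divisible by 12) links the two.
Conclusion: If k is divisible by 36, then k is divisible by 4.

If k is divisible by 36, then k is divisible by 4.


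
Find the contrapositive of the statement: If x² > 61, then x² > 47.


Original: If x² > 61, then x² > 47
Contrapositive: If ¬Q, then ¬P
Negate Q: not (x² > 47)
Negate P: not (x² > 61)

If not (x² > 47), then not (x² > 61).


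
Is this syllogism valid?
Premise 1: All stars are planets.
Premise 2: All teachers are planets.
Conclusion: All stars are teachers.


Premise 1: All stars are planets.
Premise 2: All teachers are planets.
Conclusion: All stars are teachers.
Fallacy: undistributed middle. planets is predicate in both.
Counterexample: stars and teachers could be disjoint subsets of planets.

Invalid


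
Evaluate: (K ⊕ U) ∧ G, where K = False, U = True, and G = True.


K = False, U = True, G = True
Step 1: K ⊕ U = False XOR True = True
Step 2: True ∧ G = True AND True = True
XOR true when exactly one of K,U is true; then AND with G.

True
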